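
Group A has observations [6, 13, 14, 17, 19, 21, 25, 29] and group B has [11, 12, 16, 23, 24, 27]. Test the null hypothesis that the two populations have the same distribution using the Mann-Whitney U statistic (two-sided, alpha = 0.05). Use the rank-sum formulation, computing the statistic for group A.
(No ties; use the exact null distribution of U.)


Step 1: Combine and sort all 14 observations; assign midranks.
sorted (value, group): (6,X), (11,Y), (12,Y), (13,X), (14,X), (16,Y), (17,X), (19,X), (21,X), (23,Y), (24,Y), (25,X), (27,Y), (29,X)
ranks: 6->1, 11->2, 12->3, 13->4, 14->5, 16->6, 17->7, 19->8, 21->9, 23->10, 24->11, 25->12, 27->13, 29->14
Step 2: Rank sum for X: R1 = 1 + 4 + 5 + 7 + 8 + 9 + 12 + 14 = 60.
Step 3: U_X = R1 - n1(n1+1)/2 = 60 - 8*9/2 = 60 - 36 = 24.
       U_Y = n1*n2 - U_X = 48 - 24 = 24.
Step 4: No ties, so the exact null distribution of U (based on enumerating the C(14,8) = 3003 equally likely rank assignments) gives the two-sided p-value.
Step 5: p-value = 1.000000; compare to alpha = 0.05. fail to reject H0.

U_X = 24, p = 1.000000, fail to reject H0 at alpha = 0.05.


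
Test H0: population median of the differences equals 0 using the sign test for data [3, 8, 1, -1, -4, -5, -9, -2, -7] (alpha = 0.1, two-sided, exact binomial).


Step 1: Discard zero differences. Original n = 9; n_eff = number of nonzero differences = 9.
Nonzero differences (with sign): +3, +8, +1, -1, -4, -5, -9, -2, -7
Step 2: Count signs: positive = 3, negative = 6.
Step 3: Under H0: P(positive) = 0.5, so the number of positives S ~ Bin(9, 0.5).
Step 4: Two-sided exact p-value = sum of Bin(9,0.5) probabilities at or below the observed probability = 0.507812.
Step 5: alpha = 0.1. fail to reject H0.

n_eff = 9, pos = 3, neg = 6, p = 0.507812, fail to reject H0.


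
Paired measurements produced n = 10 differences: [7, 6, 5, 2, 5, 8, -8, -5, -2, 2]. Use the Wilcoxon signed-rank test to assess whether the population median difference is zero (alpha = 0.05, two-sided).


Step 1: Drop any zero differences (none here) and take |d_i|.
|d| = [7, 6, 5, 2, 5, 8, 8, 5, 2, 2]
Step 2: Midrank |d_i| (ties get averaged ranks).
ranks: |7|->8, |6|->7, |5|->5, |2|->2, |5|->5, |8|->9.5, |8|->9.5, |5|->5, |2|->2, |2|->2
Step 3: Attach original signs; sum ranks with positive sign and with negative sign.
W+ = 8 + 7 + 5 + 2 + 5 + 9.5 + 2 = 38.5
W- = 9.5 + 5 + 2 = 16.5
(Check: W+ + W- = 55 should equal n(n+1)/2 = 55.)
Step 4: Test statistic W = min(W+, W-) = 16.5.
Step 5: Ties in |d|, so use the tie-corrected normal approximation.
        E[W] = n(n+1)/4 = 10*11/4 = 27.5.
        Tie groups: |d|=2 (t=3), |d|=5 (t=3), |d|=8 (t=2); sum(t^3 - t) = 54.
        Var[W] = n(n+1)(2n+1)/24 - sum(t^3-t)/48 = 2310/24 - 54/48 = 95.125.
        z = (W - E[W]) / sqrt(Var[W]) = (16.5 - 27.5) / 9.7532 = -1.1278.
        Two-sided p = 2*Phi(z) = 0.259390.
Step 6: alpha = 0.05. fail to reject H0.

W+ = 38.5, W- = 16.5, W = min = 16.5, p = 0.259390, fail to reject H0.


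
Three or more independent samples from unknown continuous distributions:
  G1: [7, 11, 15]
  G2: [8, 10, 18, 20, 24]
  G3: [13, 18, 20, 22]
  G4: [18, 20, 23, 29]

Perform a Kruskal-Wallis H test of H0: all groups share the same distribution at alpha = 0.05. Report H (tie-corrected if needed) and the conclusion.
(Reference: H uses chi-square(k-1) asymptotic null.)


Step 1: Combine all N = 16 observations and assign midranks.
sorted (value, group, rank): (7,G1,1), (8,G2,2), (10,G2,3), (11,G1,4), (13,G3,5), (15,G1,6), (18,G2,8), (18,G3,8), (18,G4,8), (20,G2,11), (20,G3,11), (20,G4,11), (22,G3,13), (23,G4,14), (24,G2,15), (29,G4,16)
Step 2: Sum ranks within each group.
R_1 = 11 (n_1 = 3)
R_2 = 39 (n_2 = 5)
R_3 = 37 (n_3 = 4)
R_4 = 49 (n_4 = 4)
Step 3: H = 12/(N(N+1)) * sum(R_i^2/n_i) - 3(N+1)
     = 12/(16*17) * (11^2/3 + 39^2/5 + 37^2/4 + 49^2/4) - 3*17
     = 0.044118 * 1287.03 - 51
     = 5.780882.
Step 4: Ties present; correction factor C = 1 - 48/(16^3 - 16) = 0.988235. Corrected H = 5.780882 / 0.988235 = 5.849702.
Step 5: Under H0, H ~ chi^2(3); p-value = 0.119156.
Step 6: alpha = 0.05. fail to reject H0.

H = 5.8497, df = 3, p = 0.119156, fail to reject H0.


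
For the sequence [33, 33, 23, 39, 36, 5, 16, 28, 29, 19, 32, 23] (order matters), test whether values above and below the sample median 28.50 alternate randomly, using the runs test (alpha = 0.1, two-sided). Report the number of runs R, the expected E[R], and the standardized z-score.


Step 1: Compute median = 28.50; label A = above, B = below.
Labels in order: AABAABBBABAB  (n_A = 6, n_B = 6)
Step 2: Count runs R = 8.
Step 3: Under H0 (random ordering), E[R] = 2*n_A*n_B/(n_A+n_B) + 1 = 2*6*6/12 + 1 = 7.0000.
        Var[R] = 2*n_A*n_B*(2*n_A*n_B - n_A - n_B) / ((n_A+n_B)^2 * (n_A+n_B-1)) = 4320/1584 = 2.7273.
        SD[R] = 1.6514.
Step 4: Continuity-corrected z = (R - 0.5 - E[R]) / SD[R] = (8 - 0.5 - 7.0000) / 1.6514 = 0.3028.
Step 5: Two-sided p-value via normal approximation = 2*(1 - Phi(|z|)) = 0.762069.
Step 6: alpha = 0.1. fail to reject H0.

R = 8, z = 0.3028, p = 0.762069, fail to reject H0.


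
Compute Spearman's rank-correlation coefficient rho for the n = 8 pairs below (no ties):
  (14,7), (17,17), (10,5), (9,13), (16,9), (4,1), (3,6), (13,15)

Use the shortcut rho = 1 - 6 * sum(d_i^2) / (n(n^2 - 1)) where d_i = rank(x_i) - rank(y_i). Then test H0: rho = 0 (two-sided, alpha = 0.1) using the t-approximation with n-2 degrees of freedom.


Step 1: Rank x and y separately (midranks; no ties here).
rank(x): 14->6, 17->8, 10->4, 9->3, 16->7, 4->2, 3->1, 13->5
rank(y): 7->4, 17->8, 5->2, 13->6, 9->5, 1->1, 6->3, 15->7
Step 2: d_i = R_x(i) - R_y(i); compute d_i^2.
  (6-4)^2=4, (8-8)^2=0, (4-2)^2=4, (3-6)^2=9, (7-5)^2=4, (2-1)^2=1, (1-3)^2=4, (5-7)^2=4
sum(d^2) = 30.
Step 3: rho = 1 - 6*30 / (8*(8^2 - 1)) = 1 - 180/504 = 0.642857.
Step 4: Under H0, t = rho * sqrt((n-2)/(1-rho^2)) = 2.0557 ~ t(6).
Step 5: Two-sided p-value from the t-distribution with 6 df = 0.085559.
Step 6: alpha = 0.1. reject H0.

rho = 0.6429, p = 0.085559, reject H0 at alpha = 0.1.


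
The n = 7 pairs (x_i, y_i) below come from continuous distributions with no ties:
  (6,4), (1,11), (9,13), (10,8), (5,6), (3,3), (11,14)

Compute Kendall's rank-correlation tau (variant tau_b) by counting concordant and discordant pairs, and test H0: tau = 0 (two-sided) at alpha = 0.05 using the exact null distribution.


Step 1: Enumerate the 21 unordered pairs (i,j) with i<j and classify each by sign(x_j-x_i) * sign(y_j-y_i).
  (1,2):dx=-5,dy=+7->D; (1,3):dx=+3,dy=+9->C; (1,4):dx=+4,dy=+4->C; (1,5):dx=-1,dy=+2->D
  (1,6):dx=-3,dy=-1->C; (1,7):dx=+5,dy=+10->C; (2,3):dx=+8,dy=+2->C; (2,4):dx=+9,dy=-3->D
  (2,5):dx=+4,dy=-5->D; (2,6):dx=+2,dy=-8->D; (2,7):dx=+10,dy=+3->C; (3,4):dx=+1,dy=-5->D
  (3,5):dx=-4,dy=-7->C; (3,6):dx=-6,dy=-10->C; (3,7):dx=+2,dy=+1->C; (4,5):dx=-5,dy=-2->C
  (4,6):dx=-7,dy=-5->C; (4,7):dx=+1,dy=+6->C; (5,6):dx=-2,dy=-3->C; (5,7):dx=+6,dy=+8->C
  (6,7):dx=+8,dy=+11->C
Step 2: C = 15, D = 6, total pairs = 21.
Step 3: tau = (C - D)/(n(n-1)/2) = (15 - 6)/21 = 0.428571.
Step 4: Exact two-sided p-value (enumerate n! = 5040 permutations of y under H0): p = 0.238889.
Step 5: alpha = 0.05. fail to reject H0.

tau_b = 0.4286 (C=15, D=6), p = 0.238889, fail to reject H0.


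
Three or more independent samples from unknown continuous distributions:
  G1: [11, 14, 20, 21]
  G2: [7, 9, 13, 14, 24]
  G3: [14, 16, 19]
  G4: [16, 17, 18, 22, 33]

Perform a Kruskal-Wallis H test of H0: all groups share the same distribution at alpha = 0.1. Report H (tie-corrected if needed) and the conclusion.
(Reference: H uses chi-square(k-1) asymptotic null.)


Step 1: Combine all N = 17 observations and assign midranks.
sorted (value, group, rank): (7,G2,1), (9,G2,2), (11,G1,3), (13,G2,4), (14,G1,6), (14,G2,6), (14,G3,6), (16,G3,8.5), (16,G4,8.5), (17,G4,10), (18,G4,11), (19,G3,12), (20,G1,13), (21,G1,14), (22,G4,15), (24,G2,16), (33,G4,17)
Step 2: Sum ranks within each group.
R_1 = 36 (n_1 = 4)
R_2 = 29 (n_2 = 5)
R_3 = 26.5 (n_3 = 3)
R_4 = 61.5 (n_4 = 5)
Step 3: H = 12/(N(N+1)) * sum(R_i^2/n_i) - 3(N+1)
     = 12/(17*18) * (36^2/4 + 29^2/5 + 26.5^2/3 + 61.5^2/5) - 3*18
     = 0.039216 * 1482.73 - 54
     = 4.146405.
Step 4: Ties present; correction factor C = 1 - 30/(17^3 - 17) = 0.993873. Corrected H = 4.146405 / 0.993873 = 4.171969.
Step 5: Under H0, H ~ chi^2(3); p-value = 0.243483.
Step 6: alpha = 0.1. fail to reject H0.

H = 4.1720, df = 3, p = 0.243483, fail to reject H0.


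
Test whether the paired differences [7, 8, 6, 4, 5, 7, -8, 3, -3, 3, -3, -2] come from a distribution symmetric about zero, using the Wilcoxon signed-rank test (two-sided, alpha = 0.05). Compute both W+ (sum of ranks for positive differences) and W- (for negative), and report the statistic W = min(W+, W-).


Step 1: Drop any zero differences (none here) and take |d_i|.
|d| = [7, 8, 6, 4, 5, 7, 8, 3, 3, 3, 3, 2]
Step 2: Midrank |d_i| (ties get averaged ranks).
ranks: |7|->9.5, |8|->11.5, |6|->8, |4|->6, |5|->7, |7|->9.5, |8|->11.5, |3|->3.5, |3|->3.5, |3|->3.5, |3|->3.5, |2|->1
Step 3: Attach original signs; sum ranks with positive sign and with negative sign.
W+ = 9.5 + 11.5 + 8 + 6 + 7 + 9.5 + 3.5 + 3.5 = 58.5
W- = 11.5 + 3.5 + 3.5 + 1 = 19.5
(Check: W+ + W- = 78 should equal n(n+1)/2 = 78.)
Step 4: Test statistic W = min(W+, W-) = 19.5.
Step 5: Ties in |d|, so use the tie-corrected normal approximation.
        E[W] = n(n+1)/4 = 12*13/4 = 39.
        Tie groups: |d|=3 (t=4), |d|=7 (t=2), |d|=8 (t=2); sum(t^3 - t) = 72.
        Var[W] = n(n+1)(2n+1)/24 - sum(t^3-t)/48 = 3900/24 - 72/48 = 161.
        z = (W - E[W]) / sqrt(Var[W]) = (19.5 - 39) / 12.6886 = -1.5368.
        Two-sided p = 2*Phi(z) = 0.124339.
Step 6: alpha = 0.05. fail to reject H0.

W+ = 58.5, W- = 19.5, W = min = 19.5, p = 0.124339, fail to reject H0.


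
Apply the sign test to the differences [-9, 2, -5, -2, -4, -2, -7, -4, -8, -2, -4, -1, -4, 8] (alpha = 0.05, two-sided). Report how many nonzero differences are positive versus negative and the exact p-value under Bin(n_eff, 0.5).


Step 1: Discard zero differences. Original n = 14; n_eff = number of nonzero differences = 14.
Nonzero differences (with sign): -9, +2, -5, -2, -4, -2, -7, -4, -8, -2, -4, -1, -4, +8
Step 2: Count signs: positive = 2, negative = 12.
Step 3: Under H0: P(positive) = 0.5, so the number of positives S ~ Bin(14, 0.5).
Step 4: Two-sided exact p-value = sum of Bin(14,0.5) probabilities at or below the observed probability = 0.012939.
Step 5: alpha = 0.05. reject H0.

n_eff = 14, pos = 2, neg = 12, p = 0.012939, reject H0.


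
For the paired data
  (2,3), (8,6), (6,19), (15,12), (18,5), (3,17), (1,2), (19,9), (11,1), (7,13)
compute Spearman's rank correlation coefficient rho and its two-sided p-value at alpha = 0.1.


Step 1: Rank x and y separately (midranks; no ties here).
rank(x): 2->2, 8->6, 6->4, 15->8, 18->9, 3->3, 1->1, 19->10, 11->7, 7->5
rank(y): 3->3, 6->5, 19->10, 12->7, 5->4, 17->9, 2->2, 9->6, 1->1, 13->8
Step 2: d_i = R_x(i) - R_y(i); compute d_i^2.
  (2-3)^2=1, (6-5)^2=1, (4-10)^2=36, (8-7)^2=1, (9-4)^2=25, (3-9)^2=36, (1-2)^2=1, (10-6)^2=16, (7-1)^2=36, (5-8)^2=9
sum(d^2) = 162.
Step 3: rho = 1 - 6*162 / (10*(10^2 - 1)) = 1 - 972/990 = 0.018182.
Step 4: Under H0, t = rho * sqrt((n-2)/(1-rho^2)) = 0.0514 ~ t(8).
Step 5: Two-sided p-value from the t-distribution with 8 df = 0.960240.
Step 6: alpha = 0.1. fail to reject H0.

rho = 0.0182, p = 0.960240, fail to reject H0 at alpha = 0.1.


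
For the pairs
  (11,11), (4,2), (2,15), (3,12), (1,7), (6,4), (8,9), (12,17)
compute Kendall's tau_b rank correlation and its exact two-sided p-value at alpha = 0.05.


Step 1: Enumerate the 28 unordered pairs (i,j) with i<j and classify each by sign(x_j-x_i) * sign(y_j-y_i).
  (1,2):dx=-7,dy=-9->C; (1,3):dx=-9,dy=+4->D; (1,4):dx=-8,dy=+1->D; (1,5):dx=-10,dy=-4->C
  (1,6):dx=-5,dy=-7->C; (1,7):dx=-3,dy=-2->C; (1,8):dx=+1,dy=+6->C; (2,3):dx=-2,dy=+13->D
  (2,4):dx=-1,dy=+10->D; (2,5):dx=-3,dy=+5->D; (2,6):dx=+2,dy=+2->C; (2,7):dx=+4,dy=+7->C
  (2,8):dx=+8,dy=+15->C; (3,4):dx=+1,dy=-3->D; (3,5):dx=-1,dy=-8->C; (3,6):dx=+4,dy=-11->D
  (3,7):dx=+6,dy=-6->D; (3,8):dx=+10,dy=+2->C; (4,5):dx=-2,dy=-5->C; (4,6):dx=+3,dy=-8->D
  (4,7):dx=+5,dy=-3->D; (4,8):dx=+9,dy=+5->C; (5,6):dx=+5,dy=-3->D; (5,7):dx=+7,dy=+2->C
  (5,8):dx=+11,dy=+10->C; (6,7):dx=+2,dy=+5->C; (6,8):dx=+6,dy=+13->C; (7,8):dx=+4,dy=+8->C
Step 2: C = 17, D = 11, total pairs = 28.
Step 3: tau = (C - D)/(n(n-1)/2) = (17 - 11)/28 = 0.214286.
Step 4: Exact two-sided p-value (enumerate n! = 40320 permutations of y under H0): p = 0.548413.
Step 5: alpha = 0.05. fail to reject H0.

tau_b = 0.2143 (C=17, D=11), p = 0.548413, fail to reject H0.


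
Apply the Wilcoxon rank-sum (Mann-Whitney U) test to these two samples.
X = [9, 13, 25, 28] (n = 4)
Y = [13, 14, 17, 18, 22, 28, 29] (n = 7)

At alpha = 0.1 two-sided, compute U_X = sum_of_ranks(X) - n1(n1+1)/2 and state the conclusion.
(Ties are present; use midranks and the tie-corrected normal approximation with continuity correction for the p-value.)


Step 1: Combine and sort all 11 observations; assign midranks.
sorted (value, group): (9,X), (13,X), (13,Y), (14,Y), (17,Y), (18,Y), (22,Y), (25,X), (28,X), (28,Y), (29,Y)
ranks: 9->1, 13->2.5, 13->2.5, 14->4, 17->5, 18->6, 22->7, 25->8, 28->9.5, 28->9.5, 29->11
Step 2: Rank sum for X: R1 = 1 + 2.5 + 8 + 9.5 = 21.
Step 3: U_X = R1 - n1(n1+1)/2 = 21 - 4*5/2 = 21 - 10 = 11.
       U_Y = n1*n2 - U_X = 28 - 11 = 17.
Step 4: Ties are present, so use the tie-corrected normal approximation (with continuity correction) for the p-value.
Step 5: p-value = 0.635059; compare to alpha = 0.1. fail to reject H0.

U_X = 11, p = 0.635059, fail to reject H0 at alpha = 0.1.


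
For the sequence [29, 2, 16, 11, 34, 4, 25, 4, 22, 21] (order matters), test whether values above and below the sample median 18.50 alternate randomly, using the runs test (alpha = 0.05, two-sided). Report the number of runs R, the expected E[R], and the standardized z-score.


Step 1: Compute median = 18.50; label A = above, B = below.
Labels in order: ABBBABABAA  (n_A = 5, n_B = 5)
Step 2: Count runs R = 7.
Step 3: Under H0 (random ordering), E[R] = 2*n_A*n_B/(n_A+n_B) + 1 = 2*5*5/10 + 1 = 6.0000.
        Var[R] = 2*n_A*n_B*(2*n_A*n_B - n_A - n_B) / ((n_A+n_B)^2 * (n_A+n_B-1)) = 2000/900 = 2.2222.
        SD[R] = 1.4907.
Step 4: Continuity-corrected z = (R - 0.5 - E[R]) / SD[R] = (7 - 0.5 - 6.0000) / 1.4907 = 0.3354.
Step 5: Two-sided p-value via normal approximation = 2*(1 - Phi(|z|)) = 0.737316.
Step 6: alpha = 0.05. fail to reject H0.

R = 7, z = 0.3354, p = 0.737316, fail to reject H0.


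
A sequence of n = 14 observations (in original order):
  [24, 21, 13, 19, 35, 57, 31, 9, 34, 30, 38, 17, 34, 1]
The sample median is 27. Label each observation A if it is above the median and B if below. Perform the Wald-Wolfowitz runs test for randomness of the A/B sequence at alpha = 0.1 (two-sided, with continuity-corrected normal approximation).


Step 1: Compute median = 27; label A = above, B = below.
Labels in order: BBBBAAABAAABAB  (n_A = 7, n_B = 7)
Step 2: Count runs R = 7.
Step 3: Under H0 (random ordering), E[R] = 2*n_A*n_B/(n_A+n_B) + 1 = 2*7*7/14 + 1 = 8.0000.
        Var[R] = 2*n_A*n_B*(2*n_A*n_B - n_A - n_B) / ((n_A+n_B)^2 * (n_A+n_B-1)) = 8232/2548 = 3.2308.
        SD[R] = 1.7974.
Step 4: Continuity-corrected z = (R + 0.5 - E[R]) / SD[R] = (7 + 0.5 - 8.0000) / 1.7974 = -0.2782.
Step 5: Two-sided p-value via normal approximation = 2*(1 - Phi(|z|)) = 0.780879.
Step 6: alpha = 0.1. fail to reject H0.

R = 7, z = -0.2782, p = 0.780879, fail to reject H0.


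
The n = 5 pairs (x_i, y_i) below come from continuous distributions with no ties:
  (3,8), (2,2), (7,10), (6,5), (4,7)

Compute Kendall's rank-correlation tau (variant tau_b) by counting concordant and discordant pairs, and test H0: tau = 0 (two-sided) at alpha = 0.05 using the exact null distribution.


Step 1: Enumerate the 10 unordered pairs (i,j) with i<j and classify each by sign(x_j-x_i) * sign(y_j-y_i).
  (1,2):dx=-1,dy=-6->C; (1,3):dx=+4,dy=+2->C; (1,4):dx=+3,dy=-3->D; (1,5):dx=+1,dy=-1->D
  (2,3):dx=+5,dy=+8->C; (2,4):dx=+4,dy=+3->C; (2,5):dx=+2,dy=+5->C; (3,4):dx=-1,dy=-5->C
  (3,5):dx=-3,dy=-3->C; (4,5):dx=-2,dy=+2->D
Step 2: C = 7, D = 3, total pairs = 10.
Step 3: tau = (C - D)/(n(n-1)/2) = (7 - 3)/10 = 0.400000.
Step 4: Exact two-sided p-value (enumerate n! = 120 permutations of y under H0): p = 0.483333.
Step 5: alpha = 0.05. fail to reject H0.

tau_b = 0.4000 (C=7, D=3), p = 0.483333, fail to reject H0.


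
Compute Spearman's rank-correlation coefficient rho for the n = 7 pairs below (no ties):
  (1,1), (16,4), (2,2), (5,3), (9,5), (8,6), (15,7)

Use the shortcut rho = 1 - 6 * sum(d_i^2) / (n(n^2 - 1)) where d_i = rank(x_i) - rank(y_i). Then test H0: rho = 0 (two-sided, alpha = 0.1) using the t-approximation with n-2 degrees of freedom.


Step 1: Rank x and y separately (midranks; no ties here).
rank(x): 1->1, 16->7, 2->2, 5->3, 9->5, 8->4, 15->6
rank(y): 1->1, 4->4, 2->2, 3->3, 5->5, 6->6, 7->7
Step 2: d_i = R_x(i) - R_y(i); compute d_i^2.
  (1-1)^2=0, (7-4)^2=9, (2-2)^2=0, (3-3)^2=0, (5-5)^2=0, (4-6)^2=4, (6-7)^2=1
sum(d^2) = 14.
Step 3: rho = 1 - 6*14 / (7*(7^2 - 1)) = 1 - 84/336 = 0.750000.
Step 4: Under H0, t = rho * sqrt((n-2)/(1-rho^2)) = 2.5355 ~ t(5).
Step 5: Two-sided p-value from the t-distribution with 5 df = 0.052181.
Step 6: alpha = 0.1. reject H0.

rho = 0.7500, p = 0.052181, reject H0 at alpha = 0.1.


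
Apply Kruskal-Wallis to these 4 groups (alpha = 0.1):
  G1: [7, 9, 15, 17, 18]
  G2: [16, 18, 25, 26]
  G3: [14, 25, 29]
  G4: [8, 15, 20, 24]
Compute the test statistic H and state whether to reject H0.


Step 1: Combine all N = 16 observations and assign midranks.
sorted (value, group, rank): (7,G1,1), (8,G4,2), (9,G1,3), (14,G3,4), (15,G1,5.5), (15,G4,5.5), (16,G2,7), (17,G1,8), (18,G1,9.5), (18,G2,9.5), (20,G4,11), (24,G4,12), (25,G2,13.5), (25,G3,13.5), (26,G2,15), (29,G3,16)
Step 2: Sum ranks within each group.
R_1 = 27 (n_1 = 5)
R_2 = 45 (n_2 = 4)
R_3 = 33.5 (n_3 = 3)
R_4 = 30.5 (n_4 = 4)
Step 3: H = 12/(N(N+1)) * sum(R_i^2/n_i) - 3(N+1)
     = 12/(16*17) * (27^2/5 + 45^2/4 + 33.5^2/3 + 30.5^2/4) - 3*17
     = 0.044118 * 1258.7 - 51
     = 4.530699.
Step 4: Ties present; correction factor C = 1 - 18/(16^3 - 16) = 0.995588. Corrected H = 4.530699 / 0.995588 = 4.550775.
Step 5: Under H0, H ~ chi^2(3); p-value = 0.207806.
Step 6: alpha = 0.1. fail to reject H0.

H = 4.5508, df = 3, p = 0.207806, fail to reject H0.


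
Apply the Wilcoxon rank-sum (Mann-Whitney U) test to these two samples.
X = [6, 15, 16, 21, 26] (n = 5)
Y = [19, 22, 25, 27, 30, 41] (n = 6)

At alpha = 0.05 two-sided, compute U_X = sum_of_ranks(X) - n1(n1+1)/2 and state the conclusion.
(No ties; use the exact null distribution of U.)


Step 1: Combine and sort all 11 observations; assign midranks.
sorted (value, group): (6,X), (15,X), (16,X), (19,Y), (21,X), (22,Y), (25,Y), (26,X), (27,Y), (30,Y), (41,Y)
ranks: 6->1, 15->2, 16->3, 19->4, 21->5, 22->6, 25->7, 26->8, 27->9, 30->10, 41->11
Step 2: Rank sum for X: R1 = 1 + 2 + 3 + 5 + 8 = 19.
Step 3: U_X = R1 - n1(n1+1)/2 = 19 - 5*6/2 = 19 - 15 = 4.
       U_Y = n1*n2 - U_X = 30 - 4 = 26.
Step 4: No ties, so the exact null distribution of U (based on enumerating the C(11,5) = 462 equally likely rank assignments) gives the two-sided p-value.
Step 5: p-value = 0.051948; compare to alpha = 0.05. fail to reject H0.

U_X = 4, p = 0.051948, fail to reject H0 at alpha = 0.05.


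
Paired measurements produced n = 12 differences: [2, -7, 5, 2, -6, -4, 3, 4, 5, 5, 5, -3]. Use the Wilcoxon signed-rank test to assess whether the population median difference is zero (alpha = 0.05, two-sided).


Step 1: Drop any zero differences (none here) and take |d_i|.
|d| = [2, 7, 5, 2, 6, 4, 3, 4, 5, 5, 5, 3]
Step 2: Midrank |d_i| (ties get averaged ranks).
ranks: |2|->1.5, |7|->12, |5|->8.5, |2|->1.5, |6|->11, |4|->5.5, |3|->3.5, |4|->5.5, |5|->8.5, |5|->8.5, |5|->8.5, |3|->3.5
Step 3: Attach original signs; sum ranks with positive sign and with negative sign.
W+ = 1.5 + 8.5 + 1.5 + 3.5 + 5.5 + 8.5 + 8.5 + 8.5 = 46
W- = 12 + 11 + 5.5 + 3.5 = 32
(Check: W+ + W- = 78 should equal n(n+1)/2 = 78.)
Step 4: Test statistic W = min(W+, W-) = 32.
Step 5: Ties in |d|, so use the tie-corrected normal approximation.
        E[W] = n(n+1)/4 = 12*13/4 = 39.
        Tie groups: |d|=2 (t=2), |d|=3 (t=2), |d|=4 (t=2), |d|=5 (t=4); sum(t^3 - t) = 78.
        Var[W] = n(n+1)(2n+1)/24 - sum(t^3-t)/48 = 3900/24 - 78/48 = 160.875.
        z = (W - E[W]) / sqrt(Var[W]) = (32 - 39) / 12.6837 = -0.5519.
        Two-sided p = 2*Phi(z) = 0.581023.
Step 6: alpha = 0.05. fail to reject H0.

W+ = 46, W- = 32, W = min = 32, p = 0.581023, fail to reject H0.


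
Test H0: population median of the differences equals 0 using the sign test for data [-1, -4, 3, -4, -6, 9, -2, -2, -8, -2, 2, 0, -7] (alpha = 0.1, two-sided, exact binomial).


Step 1: Discard zero differences. Original n = 13; n_eff = number of nonzero differences = 12.
Nonzero differences (with sign): -1, -4, +3, -4, -6, +9, -2, -2, -8, -2, +2, -7
Step 2: Count signs: positive = 3, negative = 9.
Step 3: Under H0: P(positive) = 0.5, so the number of positives S ~ Bin(12, 0.5).
Step 4: Two-sided exact p-value = sum of Bin(12,0.5) probabilities at or below the observed probability = 0.145996.
Step 5: alpha = 0.1. fail to reject H0.

n_eff = 12, pos = 3, neg = 9, p = 0.145996, fail to reject H0.


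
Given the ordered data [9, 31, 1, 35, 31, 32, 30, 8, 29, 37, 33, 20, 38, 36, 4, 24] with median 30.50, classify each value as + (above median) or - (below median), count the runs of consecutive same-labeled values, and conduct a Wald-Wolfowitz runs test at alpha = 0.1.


Step 1: Compute median = 30.50; label A = above, B = below.
Labels in order: BABAAABBBAABAABB  (n_A = 8, n_B = 8)
Step 2: Count runs R = 9.
Step 3: Under H0 (random ordering), E[R] = 2*n_A*n_B/(n_A+n_B) + 1 = 2*8*8/16 + 1 = 9.0000.
        Var[R] = 2*n_A*n_B*(2*n_A*n_B - n_A - n_B) / ((n_A+n_B)^2 * (n_A+n_B-1)) = 14336/3840 = 3.7333.
        SD[R] = 1.9322.
Step 4: R = E[R], so z = 0 with no continuity correction.
Step 5: Two-sided p-value via normal approximation = 2*(1 - Phi(|z|)) = 1.000000.
Step 6: alpha = 0.1. fail to reject H0.

R = 9, z = 0.0000, p = 1.000000, fail to reject H0.


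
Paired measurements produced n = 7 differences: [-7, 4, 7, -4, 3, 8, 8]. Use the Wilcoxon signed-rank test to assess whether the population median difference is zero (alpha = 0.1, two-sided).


Step 1: Drop any zero differences (none here) and take |d_i|.
|d| = [7, 4, 7, 4, 3, 8, 8]
Step 2: Midrank |d_i| (ties get averaged ranks).
ranks: |7|->4.5, |4|->2.5, |7|->4.5, |4|->2.5, |3|->1, |8|->6.5, |8|->6.5
Step 3: Attach original signs; sum ranks with positive sign and with negative sign.
W+ = 2.5 + 4.5 + 1 + 6.5 + 6.5 = 21
W- = 4.5 + 2.5 = 7
(Check: W+ + W- = 28 should equal n(n+1)/2 = 28.)
Step 4: Test statistic W = min(W+, W-) = 7.
Step 5: Ties in |d|, so use the tie-corrected normal approximation.
        E[W] = n(n+1)/4 = 7*8/4 = 14.
        Tie groups: |d|=4 (t=2), |d|=7 (t=2), |d|=8 (t=2); sum(t^3 - t) = 18.
        Var[W] = n(n+1)(2n+1)/24 - sum(t^3-t)/48 = 840/24 - 18/48 = 34.625.
        z = (W - E[W]) / sqrt(Var[W]) = (7 - 14) / 5.8843 = -1.1896.
        Two-sided p = 2*Phi(z) = 0.234201.
Step 6: alpha = 0.1. fail to reject H0.

W+ = 21, W- = 7, W = min = 7, p = 0.234201, fail to reject H0.


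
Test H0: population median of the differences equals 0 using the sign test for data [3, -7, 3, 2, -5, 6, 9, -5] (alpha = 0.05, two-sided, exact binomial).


Step 1: Discard zero differences. Original n = 8; n_eff = number of nonzero differences = 8.
Nonzero differences (with sign): +3, -7, +3, +2, -5, +6, +9, -5
Step 2: Count signs: positive = 5, negative = 3.
Step 3: Under H0: P(positive) = 0.5, so the number of positives S ~ Bin(8, 0.5).
Step 4: Two-sided exact p-value = sum of Bin(8,0.5) probabilities at or below the observed probability = 0.726562.
Step 5: alpha = 0.05. fail to reject H0.

n_eff = 8, pos = 5, neg = 3, p = 0.726562, fail to reject H0.


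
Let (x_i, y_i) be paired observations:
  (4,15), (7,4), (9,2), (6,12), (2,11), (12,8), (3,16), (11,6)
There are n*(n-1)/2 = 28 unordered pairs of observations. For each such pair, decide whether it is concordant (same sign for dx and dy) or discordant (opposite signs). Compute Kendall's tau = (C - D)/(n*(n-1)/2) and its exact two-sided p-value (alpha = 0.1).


Step 1: Enumerate the 28 unordered pairs (i,j) with i<j and classify each by sign(x_j-x_i) * sign(y_j-y_i).
  (1,2):dx=+3,dy=-11->D; (1,3):dx=+5,dy=-13->D; (1,4):dx=+2,dy=-3->D; (1,5):dx=-2,dy=-4->C
  (1,6):dx=+8,dy=-7->D; (1,7):dx=-1,dy=+1->D; (1,8):dx=+7,dy=-9->D; (2,3):dx=+2,dy=-2->D
  (2,4):dx=-1,dy=+8->D; (2,5):dx=-5,dy=+7->D; (2,6):dx=+5,dy=+4->C; (2,7):dx=-4,dy=+12->D
  (2,8):dx=+4,dy=+2->C; (3,4):dx=-3,dy=+10->D; (3,5):dx=-7,dy=+9->D; (3,6):dx=+3,dy=+6->C
  (3,7):dx=-6,dy=+14->D; (3,8):dx=+2,dy=+4->C; (4,5):dx=-4,dy=-1->C; (4,6):dx=+6,dy=-4->D
  (4,7):dx=-3,dy=+4->D; (4,8):dx=+5,dy=-6->D; (5,6):dx=+10,dy=-3->D; (5,7):dx=+1,dy=+5->C
  (5,8):dx=+9,dy=-5->D; (6,7):dx=-9,dy=+8->D; (6,8):dx=-1,dy=-2->C; (7,8):dx=+8,dy=-10->D
Step 2: C = 8, D = 20, total pairs = 28.
Step 3: tau = (C - D)/(n(n-1)/2) = (8 - 20)/28 = -0.428571.
Step 4: Exact two-sided p-value (enumerate n! = 40320 permutations of y under H0): p = 0.178869.
Step 5: alpha = 0.1. fail to reject H0.

tau_b = -0.4286 (C=8, D=20), p = 0.178869, fail to reject H0.


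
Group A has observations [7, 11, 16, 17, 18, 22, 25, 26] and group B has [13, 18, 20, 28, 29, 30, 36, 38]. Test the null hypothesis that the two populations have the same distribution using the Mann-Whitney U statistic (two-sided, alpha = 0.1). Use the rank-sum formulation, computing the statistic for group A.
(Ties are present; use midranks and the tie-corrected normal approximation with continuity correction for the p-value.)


Step 1: Combine and sort all 16 observations; assign midranks.
sorted (value, group): (7,X), (11,X), (13,Y), (16,X), (17,X), (18,X), (18,Y), (20,Y), (22,X), (25,X), (26,X), (28,Y), (29,Y), (30,Y), (36,Y), (38,Y)
ranks: 7->1, 11->2, 13->3, 16->4, 17->5, 18->6.5, 18->6.5, 20->8, 22->9, 25->10, 26->11, 28->12, 29->13, 30->14, 36->15, 38->16
Step 2: Rank sum for X: R1 = 1 + 2 + 4 + 5 + 6.5 + 9 + 10 + 11 = 48.5.
Step 3: U_X = R1 - n1(n1+1)/2 = 48.5 - 8*9/2 = 48.5 - 36 = 12.5.
       U_Y = n1*n2 - U_X = 64 - 12.5 = 51.5.
Step 4: Ties are present, so use the tie-corrected normal approximation (with continuity correction) for the p-value.
Step 5: p-value = 0.045840; compare to alpha = 0.1. reject H0.

U_X = 12.5, p = 0.045840, reject H0 at alpha = 0.1.


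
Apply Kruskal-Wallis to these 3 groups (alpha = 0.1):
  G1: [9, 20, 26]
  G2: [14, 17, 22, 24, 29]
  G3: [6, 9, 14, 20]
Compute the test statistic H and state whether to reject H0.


Step 1: Combine all N = 12 observations and assign midranks.
sorted (value, group, rank): (6,G3,1), (9,G1,2.5), (9,G3,2.5), (14,G2,4.5), (14,G3,4.5), (17,G2,6), (20,G1,7.5), (20,G3,7.5), (22,G2,9), (24,G2,10), (26,G1,11), (29,G2,12)
Step 2: Sum ranks within each group.
R_1 = 21 (n_1 = 3)
R_2 = 41.5 (n_2 = 5)
R_3 = 15.5 (n_3 = 4)
Step 3: H = 12/(N(N+1)) * sum(R_i^2/n_i) - 3(N+1)
     = 12/(12*13) * (21^2/3 + 41.5^2/5 + 15.5^2/4) - 3*13
     = 0.076923 * 551.513 - 39
     = 3.424038.
Step 4: Ties present; correction factor C = 1 - 18/(12^3 - 12) = 0.989510. Corrected H = 3.424038 / 0.989510 = 3.460336.
Step 5: Under H0, H ~ chi^2(2); p-value = 0.177255.
Step 6: alpha = 0.1. fail to reject H0.

H = 3.4603, df = 2, p = 0.177255, fail to reject H0.


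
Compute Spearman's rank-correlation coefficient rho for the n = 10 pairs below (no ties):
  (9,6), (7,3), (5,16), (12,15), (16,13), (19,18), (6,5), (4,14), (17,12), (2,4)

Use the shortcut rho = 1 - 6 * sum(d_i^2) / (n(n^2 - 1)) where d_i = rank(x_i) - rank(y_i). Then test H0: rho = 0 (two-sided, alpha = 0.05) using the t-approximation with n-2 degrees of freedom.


Step 1: Rank x and y separately (midranks; no ties here).
rank(x): 9->6, 7->5, 5->3, 12->7, 16->8, 19->10, 6->4, 4->2, 17->9, 2->1
rank(y): 6->4, 3->1, 16->9, 15->8, 13->6, 18->10, 5->3, 14->7, 12->5, 4->2
Step 2: d_i = R_x(i) - R_y(i); compute d_i^2.
  (6-4)^2=4, (5-1)^2=16, (3-9)^2=36, (7-8)^2=1, (8-6)^2=4, (10-10)^2=0, (4-3)^2=1, (2-7)^2=25, (9-5)^2=16, (1-2)^2=1
sum(d^2) = 104.
Step 3: rho = 1 - 6*104 / (10*(10^2 - 1)) = 1 - 624/990 = 0.369697.
Step 4: Under H0, t = rho * sqrt((n-2)/(1-rho^2)) = 1.1254 ~ t(8).
Step 5: Two-sided p-value from the t-distribution with 8 df = 0.293050.
Step 6: alpha = 0.05. fail to reject H0.

rho = 0.3697, p = 0.293050, fail to reject H0 at alpha = 0.05.


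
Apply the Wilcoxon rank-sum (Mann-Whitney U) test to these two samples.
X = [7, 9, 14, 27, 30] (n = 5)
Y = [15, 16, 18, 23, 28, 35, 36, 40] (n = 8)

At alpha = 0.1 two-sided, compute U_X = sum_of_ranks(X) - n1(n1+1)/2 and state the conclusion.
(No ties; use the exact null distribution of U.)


Step 1: Combine and sort all 13 observations; assign midranks.
sorted (value, group): (7,X), (9,X), (14,X), (15,Y), (16,Y), (18,Y), (23,Y), (27,X), (28,Y), (30,X), (35,Y), (36,Y), (40,Y)
ranks: 7->1, 9->2, 14->3, 15->4, 16->5, 18->6, 23->7, 27->8, 28->9, 30->10, 35->11, 36->12, 40->13
Step 2: Rank sum for X: R1 = 1 + 2 + 3 + 8 + 10 = 24.
Step 3: U_X = R1 - n1(n1+1)/2 = 24 - 5*6/2 = 24 - 15 = 9.
       U_Y = n1*n2 - U_X = 40 - 9 = 31.
Step 4: No ties, so the exact null distribution of U (based on enumerating the C(13,5) = 1287 equally likely rank assignments) gives the two-sided p-value.
Step 5: p-value = 0.127428; compare to alpha = 0.1. fail to reject H0.

U_X = 9, p = 0.127428, fail to reject H0 at alpha = 0.1.


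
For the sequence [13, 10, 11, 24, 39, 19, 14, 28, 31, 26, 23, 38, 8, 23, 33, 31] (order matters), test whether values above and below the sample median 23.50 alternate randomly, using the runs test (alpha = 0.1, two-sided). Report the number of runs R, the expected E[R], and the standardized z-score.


Step 1: Compute median = 23.50; label A = above, B = below.
Labels in order: BBBAABBAAABABBAA  (n_A = 8, n_B = 8)
Step 2: Count runs R = 8.
Step 3: Under H0 (random ordering), E[R] = 2*n_A*n_B/(n_A+n_B) + 1 = 2*8*8/16 + 1 = 9.0000.
        Var[R] = 2*n_A*n_B*(2*n_A*n_B - n_A - n_B) / ((n_A+n_B)^2 * (n_A+n_B-1)) = 14336/3840 = 3.7333.
        SD[R] = 1.9322.
Step 4: Continuity-corrected z = (R + 0.5 - E[R]) / SD[R] = (8 + 0.5 - 9.0000) / 1.9322 = -0.2588.
Step 5: Two-sided p-value via normal approximation = 2*(1 - Phi(|z|)) = 0.795809.
Step 6: alpha = 0.1. fail to reject H0.

R = 8, z = -0.2588, p = 0.795809, fail to reject H0.


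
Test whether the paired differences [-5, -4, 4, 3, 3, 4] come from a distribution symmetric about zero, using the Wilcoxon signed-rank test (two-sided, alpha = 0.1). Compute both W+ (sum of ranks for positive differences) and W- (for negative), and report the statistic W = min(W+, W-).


Step 1: Drop any zero differences (none here) and take |d_i|.
|d| = [5, 4, 4, 3, 3, 4]
Step 2: Midrank |d_i| (ties get averaged ranks).
ranks: |5|->6, |4|->4, |4|->4, |3|->1.5, |3|->1.5, |4|->4
Step 3: Attach original signs; sum ranks with positive sign and with negative sign.
W+ = 4 + 1.5 + 1.5 + 4 = 11
W- = 6 + 4 = 10
(Check: W+ + W- = 21 should equal n(n+1)/2 = 21.)
Step 4: Test statistic W = min(W+, W-) = 10.
Step 5: Ties in |d|, so use the tie-corrected normal approximation.
        E[W] = n(n+1)/4 = 6*7/4 = 10.5.
        Tie groups: |d|=3 (t=2), |d|=4 (t=3); sum(t^3 - t) = 30.
        Var[W] = n(n+1)(2n+1)/24 - sum(t^3-t)/48 = 546/24 - 30/48 = 22.125.
        z = (W - E[W]) / sqrt(Var[W]) = (10 - 10.5) / 4.7037 = -0.1063.
        Two-sided p = 2*Phi(z) = 0.915345.
Step 6: alpha = 0.1. fail to reject H0.

W+ = 11, W- = 10, W = min = 10, p = 0.915345, fail to reject H0.


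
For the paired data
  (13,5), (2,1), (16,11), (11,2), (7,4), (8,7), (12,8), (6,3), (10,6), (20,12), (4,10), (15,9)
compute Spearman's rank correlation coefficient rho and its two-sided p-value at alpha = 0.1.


Step 1: Rank x and y separately (midranks; no ties here).
rank(x): 13->9, 2->1, 16->11, 11->7, 7->4, 8->5, 12->8, 6->3, 10->6, 20->12, 4->2, 15->10
rank(y): 5->5, 1->1, 11->11, 2->2, 4->4, 7->7, 8->8, 3->3, 6->6, 12->12, 10->10, 9->9
Step 2: d_i = R_x(i) - R_y(i); compute d_i^2.
  (9-5)^2=16, (1-1)^2=0, (11-11)^2=0, (7-2)^2=25, (4-4)^2=0, (5-7)^2=4, (8-8)^2=0, (3-3)^2=0, (6-6)^2=0, (12-12)^2=0, (2-10)^2=64, (10-9)^2=1
sum(d^2) = 110.
Step 3: rho = 1 - 6*110 / (12*(12^2 - 1)) = 1 - 660/1716 = 0.615385.
Step 4: Under H0, t = rho * sqrt((n-2)/(1-rho^2)) = 2.4689 ~ t(10).
Step 5: Two-sided p-value from the t-distribution with 10 df = 0.033170.
Step 6: alpha = 0.1. reject H0.

rho = 0.6154, p = 0.033170, reject H0 at alpha = 0.1.


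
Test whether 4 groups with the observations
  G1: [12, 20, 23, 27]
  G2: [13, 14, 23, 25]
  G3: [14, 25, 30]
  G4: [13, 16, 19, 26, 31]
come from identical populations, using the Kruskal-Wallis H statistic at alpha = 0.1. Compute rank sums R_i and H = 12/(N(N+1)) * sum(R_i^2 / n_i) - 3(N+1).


Step 1: Combine all N = 16 observations and assign midranks.
sorted (value, group, rank): (12,G1,1), (13,G2,2.5), (13,G4,2.5), (14,G2,4.5), (14,G3,4.5), (16,G4,6), (19,G4,7), (20,G1,8), (23,G1,9.5), (23,G2,9.5), (25,G2,11.5), (25,G3,11.5), (26,G4,13), (27,G1,14), (30,G3,15), (31,G4,16)
Step 2: Sum ranks within each group.
R_1 = 32.5 (n_1 = 4)
R_2 = 28 (n_2 = 4)
R_3 = 31 (n_3 = 3)
R_4 = 44.5 (n_4 = 5)
Step 3: H = 12/(N(N+1)) * sum(R_i^2/n_i) - 3(N+1)
     = 12/(16*17) * (32.5^2/4 + 28^2/4 + 31^2/3 + 44.5^2/5) - 3*17
     = 0.044118 * 1176.45 - 51
     = 0.902022.
Step 4: Ties present; correction factor C = 1 - 24/(16^3 - 16) = 0.994118. Corrected H = 0.902022 / 0.994118 = 0.907359.
Step 5: Under H0, H ~ chi^2(3); p-value = 0.823651.
Step 6: alpha = 0.1. fail to reject H0.

H = 0.9074, df = 3, p = 0.823651, fail to reject H0.


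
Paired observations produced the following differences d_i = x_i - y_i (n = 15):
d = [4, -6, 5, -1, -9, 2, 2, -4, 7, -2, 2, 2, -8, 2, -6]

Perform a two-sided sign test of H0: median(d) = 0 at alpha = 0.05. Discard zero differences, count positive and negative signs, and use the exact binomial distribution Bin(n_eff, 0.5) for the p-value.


Step 1: Discard zero differences. Original n = 15; n_eff = number of nonzero differences = 15.
Nonzero differences (with sign): +4, -6, +5, -1, -9, +2, +2, -4, +7, -2, +2, +2, -8, +2, -6
Step 2: Count signs: positive = 8, negative = 7.
Step 3: Under H0: P(positive) = 0.5, so the number of positives S ~ Bin(15, 0.5).
Step 4: Two-sided exact p-value = sum of Bin(15,0.5) probabilities at or below the observed probability = 1.000000.
Step 5: alpha = 0.05. fail to reject H0.

n_eff = 15, pos = 8, neg = 7, p = 1.000000, fail to reject H0.


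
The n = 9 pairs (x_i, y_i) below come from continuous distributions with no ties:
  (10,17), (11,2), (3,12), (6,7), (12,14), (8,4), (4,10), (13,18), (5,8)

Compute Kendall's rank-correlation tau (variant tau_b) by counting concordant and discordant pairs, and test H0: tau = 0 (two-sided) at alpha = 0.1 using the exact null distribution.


Step 1: Enumerate the 36 unordered pairs (i,j) with i<j and classify each by sign(x_j-x_i) * sign(y_j-y_i).
  (1,2):dx=+1,dy=-15->D; (1,3):dx=-7,dy=-5->C; (1,4):dx=-4,dy=-10->C; (1,5):dx=+2,dy=-3->D
  (1,6):dx=-2,dy=-13->C; (1,7):dx=-6,dy=-7->C; (1,8):dx=+3,dy=+1->C; (1,9):dx=-5,dy=-9->C
  (2,3):dx=-8,dy=+10->D; (2,4):dx=-5,dy=+5->D; (2,5):dx=+1,dy=+12->C; (2,6):dx=-3,dy=+2->D
  (2,7):dx=-7,dy=+8->D; (2,8):dx=+2,dy=+16->C; (2,9):dx=-6,dy=+6->D; (3,4):dx=+3,dy=-5->D
  (3,5):dx=+9,dy=+2->C; (3,6):dx=+5,dy=-8->D; (3,7):dx=+1,dy=-2->D; (3,8):dx=+10,dy=+6->C
  (3,9):dx=+2,dy=-4->D; (4,5):dx=+6,dy=+7->C; (4,6):dx=+2,dy=-3->D; (4,7):dx=-2,dy=+3->D
  (4,8):dx=+7,dy=+11->C; (4,9):dx=-1,dy=+1->D; (5,6):dx=-4,dy=-10->C; (5,7):dx=-8,dy=-4->C
  (5,8):dx=+1,dy=+4->C; (5,9):dx=-7,dy=-6->C; (6,7):dx=-4,dy=+6->D; (6,8):dx=+5,dy=+14->C
  (6,9):dx=-3,dy=+4->D; (7,8):dx=+9,dy=+8->C; (7,9):dx=+1,dy=-2->D; (8,9):dx=-8,dy=-10->C
Step 2: C = 19, D = 17, total pairs = 36.
Step 3: tau = (C - D)/(n(n-1)/2) = (19 - 17)/36 = 0.055556.
Step 4: Exact two-sided p-value (enumerate n! = 362880 permutations of y under H0): p = 0.919455.
Step 5: alpha = 0.1. fail to reject H0.

tau_b = 0.0556 (C=19, D=17), p = 0.919455, fail to reject H0.


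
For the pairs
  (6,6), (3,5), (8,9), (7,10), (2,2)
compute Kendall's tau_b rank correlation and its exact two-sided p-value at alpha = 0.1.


Step 1: Enumerate the 10 unordered pairs (i,j) with i<j and classify each by sign(x_j-x_i) * sign(y_j-y_i).
  (1,2):dx=-3,dy=-1->C; (1,3):dx=+2,dy=+3->C; (1,4):dx=+1,dy=+4->C; (1,5):dx=-4,dy=-4->C
  (2,3):dx=+5,dy=+4->C; (2,4):dx=+4,dy=+5->C; (2,5):dx=-1,dy=-3->C; (3,4):dx=-1,dy=+1->D
  (3,5):dx=-6,dy=-7->C; (4,5):dx=-5,dy=-8->C
Step 2: C = 9, D = 1, total pairs = 10.
Step 3: tau = (C - D)/(n(n-1)/2) = (9 - 1)/10 = 0.800000.
Step 4: Exact two-sided p-value (enumerate n! = 120 permutations of y under H0): p = 0.083333.
Step 5: alpha = 0.1. reject H0.

tau_b = 0.8000 (C=9, D=1), p = 0.083333, reject H0.


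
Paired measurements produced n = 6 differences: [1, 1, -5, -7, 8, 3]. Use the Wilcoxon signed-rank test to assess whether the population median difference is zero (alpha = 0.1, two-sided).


Step 1: Drop any zero differences (none here) and take |d_i|.
|d| = [1, 1, 5, 7, 8, 3]
Step 2: Midrank |d_i| (ties get averaged ranks).
ranks: |1|->1.5, |1|->1.5, |5|->4, |7|->5, |8|->6, |3|->3
Step 3: Attach original signs; sum ranks with positive sign and with negative sign.
W+ = 1.5 + 1.5 + 6 + 3 = 12
W- = 4 + 5 = 9
(Check: W+ + W- = 21 should equal n(n+1)/2 = 21.)
Step 4: Test statistic W = min(W+, W-) = 9.
Step 5: Ties in |d|, so use the tie-corrected normal approximation.
        E[W] = n(n+1)/4 = 6*7/4 = 10.5.
        Tie groups: |d|=1 (t=2); sum(t^3 - t) = 6.
        Var[W] = n(n+1)(2n+1)/24 - sum(t^3-t)/48 = 546/24 - 6/48 = 22.625.
        z = (W - E[W]) / sqrt(Var[W]) = (9 - 10.5) / 4.7566 = -0.3154.
        Two-sided p = 2*Phi(z) = 0.752494.
Step 6: alpha = 0.1. fail to reject H0.

W+ = 12, W- = 9, W = min = 9, p = 0.752494, fail to reject H0.


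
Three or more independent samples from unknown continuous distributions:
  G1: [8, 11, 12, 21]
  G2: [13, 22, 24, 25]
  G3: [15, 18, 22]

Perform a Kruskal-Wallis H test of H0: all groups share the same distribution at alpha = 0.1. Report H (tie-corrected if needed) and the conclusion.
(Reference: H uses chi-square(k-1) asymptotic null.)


Step 1: Combine all N = 11 observations and assign midranks.
sorted (value, group, rank): (8,G1,1), (11,G1,2), (12,G1,3), (13,G2,4), (15,G3,5), (18,G3,6), (21,G1,7), (22,G2,8.5), (22,G3,8.5), (24,G2,10), (25,G2,11)
Step 2: Sum ranks within each group.
R_1 = 13 (n_1 = 4)
R_2 = 33.5 (n_2 = 4)
R_3 = 19.5 (n_3 = 3)
Step 3: H = 12/(N(N+1)) * sum(R_i^2/n_i) - 3(N+1)
     = 12/(11*12) * (13^2/4 + 33.5^2/4 + 19.5^2/3) - 3*12
     = 0.090909 * 449.562 - 36
     = 4.869318.
Step 4: Ties present; correction factor C = 1 - 6/(11^3 - 11) = 0.995455. Corrected H = 4.869318 / 0.995455 = 4.891553.
Step 5: Under H0, H ~ chi^2(2); p-value = 0.086659.
Step 6: alpha = 0.1. reject H0.

H = 4.8916, df = 2, p = 0.086659, reject H0.


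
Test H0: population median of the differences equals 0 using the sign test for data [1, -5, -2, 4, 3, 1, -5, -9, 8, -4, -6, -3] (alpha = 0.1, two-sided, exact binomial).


Step 1: Discard zero differences. Original n = 12; n_eff = number of nonzero differences = 12.
Nonzero differences (with sign): +1, -5, -2, +4, +3, +1, -5, -9, +8, -4, -6, -3
Step 2: Count signs: positive = 5, negative = 7.
Step 3: Under H0: P(positive) = 0.5, so the number of positives S ~ Bin(12, 0.5).
Step 4: Two-sided exact p-value = sum of Bin(12,0.5) probabilities at or below the observed probability = 0.774414.
Step 5: alpha = 0.1. fail to reject H0.

n_eff = 12, pos = 5, neg = 7, p = 0.774414, fail to reject H0.


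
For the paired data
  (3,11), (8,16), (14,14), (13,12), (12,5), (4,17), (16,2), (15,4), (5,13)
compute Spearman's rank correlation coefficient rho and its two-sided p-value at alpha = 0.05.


Step 1: Rank x and y separately (midranks; no ties here).
rank(x): 3->1, 8->4, 14->7, 13->6, 12->5, 4->2, 16->9, 15->8, 5->3
rank(y): 11->4, 16->8, 14->7, 12->5, 5->3, 17->9, 2->1, 4->2, 13->6
Step 2: d_i = R_x(i) - R_y(i); compute d_i^2.
  (1-4)^2=9, (4-8)^2=16, (7-7)^2=0, (6-5)^2=1, (5-3)^2=4, (2-9)^2=49, (9-1)^2=64, (8-2)^2=36, (3-6)^2=9
sum(d^2) = 188.
Step 3: rho = 1 - 6*188 / (9*(9^2 - 1)) = 1 - 1128/720 = -0.566667.
Step 4: Under H0, t = rho * sqrt((n-2)/(1-rho^2)) = -1.8196 ~ t(7).
Step 5: Two-sided p-value from the t-distribution with 7 df = 0.111633.
Step 6: alpha = 0.05. fail to reject H0.

rho = -0.5667, p = 0.111633, fail to reject H0 at alpha = 0.05.
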